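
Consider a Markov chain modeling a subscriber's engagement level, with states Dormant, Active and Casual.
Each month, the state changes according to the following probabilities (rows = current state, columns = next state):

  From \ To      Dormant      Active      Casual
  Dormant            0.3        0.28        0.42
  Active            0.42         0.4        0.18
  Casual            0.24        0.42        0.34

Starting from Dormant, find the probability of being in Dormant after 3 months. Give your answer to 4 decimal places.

Propagate the distribution vector 3 months from Dormant.
After 0 months: (1.0000, 0.0000, 0.0000)
After 1 month: (0.3000, 0.2800, 0.4200)
After 2 months: (0.3084, 0.3724, 0.3192)
After 3 months: (0.3255, 0.3694, 0.3051)
P(in Dormant after 3 months) = 0.3255

0.3255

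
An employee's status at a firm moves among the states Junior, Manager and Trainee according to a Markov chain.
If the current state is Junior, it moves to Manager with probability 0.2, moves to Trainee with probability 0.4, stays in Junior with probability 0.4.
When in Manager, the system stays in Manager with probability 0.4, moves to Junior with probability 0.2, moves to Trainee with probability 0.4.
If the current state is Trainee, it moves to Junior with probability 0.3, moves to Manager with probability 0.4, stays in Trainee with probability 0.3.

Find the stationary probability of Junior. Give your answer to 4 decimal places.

Let the stationary distribution be π with π = πP and π_1 + π_2 + π_3 = 1.
π_1 = 0.4·π_1 + 0.2·π_2 + 0.3·π_3
π_2 = 0.2·π_1 + 0.4·π_2 + 0.4·π_3
Solving with the normalization constraint gives π = (0.2955, 0.3409, 0.3636).
So the stationary probability of Junior is 0.2955.

0.2955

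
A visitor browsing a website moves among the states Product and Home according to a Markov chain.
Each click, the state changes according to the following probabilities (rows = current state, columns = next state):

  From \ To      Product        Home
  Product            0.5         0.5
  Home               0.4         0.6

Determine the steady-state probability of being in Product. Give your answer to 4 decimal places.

0.4444

Let the stationary distribution be π with π = πP and π_1 + π_2 = 1.
π_1 = 0.5·π_1 + 0.4·π_2
Solving with the normalization constraint gives π = (0.4444, 0.5556).
So the stationary probability of Product is 0.4444.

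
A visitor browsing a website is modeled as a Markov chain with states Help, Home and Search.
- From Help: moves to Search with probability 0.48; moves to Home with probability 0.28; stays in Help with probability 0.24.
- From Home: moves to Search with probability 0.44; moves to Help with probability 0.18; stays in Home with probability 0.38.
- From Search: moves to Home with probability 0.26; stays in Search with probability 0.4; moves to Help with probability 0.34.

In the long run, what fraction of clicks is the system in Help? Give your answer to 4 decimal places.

Let the stationary distribution be π with π = πP and π_1 + π_2 + π_3 = 1.
π_1 = 0.24·π_1 + 0.18·π_2 + 0.34·π_3
π_2 = 0.28·π_1 + 0.38·π_2 + 0.26·π_3
Solving with the normalization constraint gives π = (0.2652, 0.3015, 0.4333).
So the stationary probability of Help is 0.2652.

0.2652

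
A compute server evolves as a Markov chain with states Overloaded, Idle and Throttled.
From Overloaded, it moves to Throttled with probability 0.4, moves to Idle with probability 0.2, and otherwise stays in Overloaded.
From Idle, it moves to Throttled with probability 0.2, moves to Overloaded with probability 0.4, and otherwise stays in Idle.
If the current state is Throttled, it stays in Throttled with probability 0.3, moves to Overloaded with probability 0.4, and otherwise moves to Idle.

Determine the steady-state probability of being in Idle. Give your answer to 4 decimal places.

Let the stationary distribution be π with π = πP and π_1 + π_2 + π_3 = 1.
π_1 = 0.4·π_1 + 0.4·π_2 + 0.4·π_3
π_2 = 0.2·π_1 + 0.4·π_2 + 0.3·π_3
Solving with the normalization constraint gives π = (0.4000, 0.2889, 0.3111).
So the stationary probability of Idle is 0.2889.

0.2889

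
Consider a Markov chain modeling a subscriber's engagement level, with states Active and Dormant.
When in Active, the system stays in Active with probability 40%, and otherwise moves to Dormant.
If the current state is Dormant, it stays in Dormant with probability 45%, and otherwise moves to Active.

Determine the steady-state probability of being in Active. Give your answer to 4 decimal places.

0.4783

Let the stationary distribution be π with π = πP and π_1 + π_2 = 1.
π_1 = 0.4·π_1 + 0.55·π_2
Solving with the normalization constraint gives π = (0.4783, 0.5217).
So the stationary probability of Active is 0.4783.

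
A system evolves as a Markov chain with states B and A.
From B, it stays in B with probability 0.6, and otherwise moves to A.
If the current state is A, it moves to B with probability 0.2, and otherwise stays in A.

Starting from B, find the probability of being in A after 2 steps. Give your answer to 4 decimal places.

0.5600

Sum over the intermediate state after 1 step:
P = P(B→B)·P(B→A) + P(B→A)·P(A→A)
  = 0.6×0.4 + 0.4×0.8
  = 0.2400 + 0.3200 = 0.5600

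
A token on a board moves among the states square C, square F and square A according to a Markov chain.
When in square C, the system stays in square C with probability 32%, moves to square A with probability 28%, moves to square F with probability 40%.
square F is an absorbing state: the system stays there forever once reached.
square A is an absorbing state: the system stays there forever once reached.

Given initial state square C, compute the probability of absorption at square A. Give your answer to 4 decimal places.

0.4118

Let h(s) be the probability of absorption at square A starting from transient state s. Then h(square A) = 1 and h(square F) = 0. By first-step analysis:
h(square C) = 0.32·h(square C) + 0.4·0 + 0.28·1
Solving: h(square C) = 0.4118.
Starting from square C, the probability is 0.4118.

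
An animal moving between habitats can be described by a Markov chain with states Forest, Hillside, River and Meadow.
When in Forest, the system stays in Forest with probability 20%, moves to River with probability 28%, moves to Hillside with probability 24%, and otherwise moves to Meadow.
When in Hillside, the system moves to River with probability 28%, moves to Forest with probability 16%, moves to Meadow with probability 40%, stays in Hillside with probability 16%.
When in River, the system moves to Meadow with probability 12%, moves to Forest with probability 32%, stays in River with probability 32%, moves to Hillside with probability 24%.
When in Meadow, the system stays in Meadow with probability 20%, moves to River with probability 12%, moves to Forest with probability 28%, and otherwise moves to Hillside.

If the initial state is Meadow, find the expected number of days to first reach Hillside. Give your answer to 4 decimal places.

Let t(s) be the expected number of days to first reach Hillside from state s, with t(Hillside) = 0. Conditioning on the first day:
t(Forest) = 1 + 0.2·t(Forest) + 0.28·t(River) + 0.28·t(Meadow)
t(River) = 1 + 0.32·t(Forest) + 0.32·t(River) + 0.12·t(Meadow)
t(Meadow) = 1 + 0.28·t(Forest) + 0.12·t(River) + 0.2·t(Meadow)
Solving: t(Forest) = 3.6305, t(River) = 3.7224, t(Meadow) = 3.0790.
Expected days from Meadow to Hillside: 3.0790.

3.0790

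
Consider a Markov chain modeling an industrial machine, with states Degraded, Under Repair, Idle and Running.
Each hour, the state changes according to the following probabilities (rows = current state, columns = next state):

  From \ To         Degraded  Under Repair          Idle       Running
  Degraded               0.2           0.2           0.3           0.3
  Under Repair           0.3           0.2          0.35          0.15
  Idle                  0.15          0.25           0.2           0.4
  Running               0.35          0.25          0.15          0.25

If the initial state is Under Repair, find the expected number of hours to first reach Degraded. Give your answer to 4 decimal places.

3.6686

Let t(s) be the expected number of hours to first reach Degraded from state s, with t(Degraded) = 0. Conditioning on the first hour:
t(Under Repair) = 1 + 0.2·t(Under Repair) + 0.35·t(Idle) + 0.15·t(Running)
t(Idle) = 1 + 0.25·t(Under Repair) + 0.2·t(Idle) + 0.4·t(Running)
t(Running) = 1 + 0.25·t(Under Repair) + 0.15·t(Idle) + 0.25·t(Running)
Solving: t(Under Repair) = 3.6686, t(Idle) = 4.0828, t(Running) = 3.3728.
Expected hours from Under Repair to Degraded: 3.6686.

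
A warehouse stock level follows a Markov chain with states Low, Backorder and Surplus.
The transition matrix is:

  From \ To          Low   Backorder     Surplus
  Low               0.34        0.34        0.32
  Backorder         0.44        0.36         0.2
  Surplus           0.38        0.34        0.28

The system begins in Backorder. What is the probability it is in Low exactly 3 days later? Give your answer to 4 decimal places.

0.3855

Propagate the distribution vector 3 days from Backorder.
After 0 days: (0.0000, 1.0000, 0.0000)
After 1 day: (0.4400, 0.3600, 0.2000)
After 2 days: (0.3840, 0.3472, 0.2688)
After 3 days: (0.3855, 0.3469, 0.2676)
P(in Low after 3 days) = 0.3855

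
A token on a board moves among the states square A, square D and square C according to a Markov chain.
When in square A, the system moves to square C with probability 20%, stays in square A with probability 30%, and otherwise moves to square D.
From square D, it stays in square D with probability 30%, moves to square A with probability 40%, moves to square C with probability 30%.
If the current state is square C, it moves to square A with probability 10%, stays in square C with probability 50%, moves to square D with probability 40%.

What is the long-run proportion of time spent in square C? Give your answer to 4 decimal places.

Let the stationary distribution be π with π = πP and π_1 + π_2 + π_3 = 1.
π_1 = 0.3·π_1 + 0.4·π_2 + 0.1·π_3
π_2 = 0.5·π_1 + 0.3·π_2 + 0.4·π_3
Solving with the normalization constraint gives π = (0.2706, 0.3882, 0.3412).
So the stationary probability of square C is 0.3412.

0.3412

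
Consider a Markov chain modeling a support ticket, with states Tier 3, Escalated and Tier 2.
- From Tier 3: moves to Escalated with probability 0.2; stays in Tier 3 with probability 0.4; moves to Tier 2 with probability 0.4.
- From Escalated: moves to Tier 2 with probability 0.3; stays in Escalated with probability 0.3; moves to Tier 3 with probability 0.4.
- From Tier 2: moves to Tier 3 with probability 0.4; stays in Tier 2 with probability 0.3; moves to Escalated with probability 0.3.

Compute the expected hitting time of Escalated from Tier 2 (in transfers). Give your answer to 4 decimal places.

Let t(s) be the expected number of transfers to first reach Escalated from state s, with t(Escalated) = 0. Conditioning on the first transfer:
t(Tier 3) = 1 + 0.4·t(Tier 3) + 0.4·t(Tier 2)
t(Tier 2) = 1 + 0.4·t(Tier 3) + 0.3·t(Tier 2)
Solving: t(Tier 3) = 4.2308, t(Tier 2) = 3.8462.
Expected transfers from Tier 2 to Escalated: 3.8462.

3.8462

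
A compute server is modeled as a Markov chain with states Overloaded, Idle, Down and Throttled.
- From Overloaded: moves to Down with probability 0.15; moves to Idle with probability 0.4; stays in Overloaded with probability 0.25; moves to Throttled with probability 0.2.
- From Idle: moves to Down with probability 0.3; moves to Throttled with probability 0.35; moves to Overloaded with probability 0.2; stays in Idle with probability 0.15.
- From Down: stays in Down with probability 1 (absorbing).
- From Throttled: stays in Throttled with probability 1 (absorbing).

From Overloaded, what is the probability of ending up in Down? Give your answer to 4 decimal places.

Let h(s) be the probability of absorption at Down starting from transient state s. Then h(Down) = 1 and h(Throttled) = 0. By first-step analysis:
h(Overloaded) = 0.25·h(Overloaded) + 0.4·h(Idle) + 0.15·1 + 0.2·0
h(Idle) = 0.2·h(Overloaded) + 0.15·h(Idle) + 0.3·1 + 0.35·0
Solving: h(Overloaded) = 0.4439, h(Idle) = 0.4574.
Starting from Overloaded, the probability is 0.4439.

0.4439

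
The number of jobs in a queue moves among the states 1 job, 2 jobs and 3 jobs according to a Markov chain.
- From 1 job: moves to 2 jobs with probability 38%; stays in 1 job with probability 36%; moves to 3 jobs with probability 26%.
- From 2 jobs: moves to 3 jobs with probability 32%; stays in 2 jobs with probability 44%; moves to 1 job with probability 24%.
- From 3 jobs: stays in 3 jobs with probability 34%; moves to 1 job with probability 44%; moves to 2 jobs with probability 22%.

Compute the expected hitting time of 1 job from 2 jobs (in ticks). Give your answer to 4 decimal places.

Let t(s) be the expected number of ticks to first reach 1 job from state s, with t(1 job) = 0. Conditioning on the first tick:
t(2 jobs) = 1 + 0.44·t(2 jobs) + 0.32·t(3 jobs)
t(3 jobs) = 1 + 0.22·t(2 jobs) + 0.34·t(3 jobs)
Solving: t(2 jobs) = 3.2754, t(3 jobs) = 2.6070.
Expected ticks from 2 jobs to 1 job: 3.2754.

3.2754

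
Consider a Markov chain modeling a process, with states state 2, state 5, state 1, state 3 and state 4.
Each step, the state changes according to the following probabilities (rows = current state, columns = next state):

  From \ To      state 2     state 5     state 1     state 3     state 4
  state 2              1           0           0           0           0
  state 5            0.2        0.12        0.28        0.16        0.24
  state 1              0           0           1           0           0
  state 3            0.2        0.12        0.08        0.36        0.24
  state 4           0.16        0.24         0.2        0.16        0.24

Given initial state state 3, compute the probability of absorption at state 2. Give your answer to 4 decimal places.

0.5788

Let h(s) be the probability of absorption at state 2 starting from transient state s. Then h(state 2) = 1 and h(state 1) = 0. By first-step analysis:
h(state 5) = 0.2·1 + 0.12·h(state 5) + 0.28·0 + 0.16·h(state 3) + 0.24·h(state 4)
h(state 3) = 0.2·1 + 0.12·h(state 5) + 0.08·0 + 0.36·h(state 3) + 0.24·h(state 4)
h(state 4) = 0.16·1 + 0.24·h(state 5) + 0.2·0 + 0.16·h(state 3) + 0.24·h(state 4)
Solving: h(state 5) = 0.4630, h(state 3) = 0.5788, h(state 4) = 0.4786.
Starting from state 3, the probability is 0.5788.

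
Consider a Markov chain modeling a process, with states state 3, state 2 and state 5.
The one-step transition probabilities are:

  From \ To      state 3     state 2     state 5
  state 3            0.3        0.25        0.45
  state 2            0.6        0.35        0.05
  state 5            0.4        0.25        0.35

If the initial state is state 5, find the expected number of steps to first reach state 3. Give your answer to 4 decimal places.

2.1951

Let t(s) be the expected number of steps to first reach state 3 from state s, with t(state 3) = 0. Conditioning on the first step:
t(state 2) = 1 + 0.35·t(state 2) + 0.05·t(state 5)
t(state 5) = 1 + 0.25·t(state 2) + 0.35·t(state 5)
Solving: t(state 2) = 1.7073, t(state 5) = 2.1951.
Expected steps from state 5 to state 3: 2.1951.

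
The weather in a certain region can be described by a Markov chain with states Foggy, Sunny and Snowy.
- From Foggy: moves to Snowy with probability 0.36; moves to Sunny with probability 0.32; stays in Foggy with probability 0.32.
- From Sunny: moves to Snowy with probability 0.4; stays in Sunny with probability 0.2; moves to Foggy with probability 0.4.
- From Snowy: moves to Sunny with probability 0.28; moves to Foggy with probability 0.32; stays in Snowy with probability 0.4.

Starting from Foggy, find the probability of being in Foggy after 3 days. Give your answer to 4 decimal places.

0.3414

Propagate the distribution vector 3 days from Foggy.
After 0 days: (1.0000, 0.0000, 0.0000)
After 1 day: (0.3200, 0.3200, 0.3600)
After 2 days: (0.3456, 0.2672, 0.3872)
After 3 days: (0.3414, 0.2724, 0.3862)
P(in Foggy after 3 days) = 0.3414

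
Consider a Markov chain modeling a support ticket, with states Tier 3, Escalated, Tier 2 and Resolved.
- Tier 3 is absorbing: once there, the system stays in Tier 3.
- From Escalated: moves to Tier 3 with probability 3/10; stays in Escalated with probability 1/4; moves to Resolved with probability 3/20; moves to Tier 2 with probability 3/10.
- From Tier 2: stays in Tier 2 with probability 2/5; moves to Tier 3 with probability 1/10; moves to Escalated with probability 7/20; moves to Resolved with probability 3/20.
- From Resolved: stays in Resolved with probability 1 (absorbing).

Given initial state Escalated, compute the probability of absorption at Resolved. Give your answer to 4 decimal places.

Let h(s) be the probability of absorption at Resolved starting from transient state s. Then h(Resolved) = 1 and h(Tier 3) = 0. By first-step analysis:
h(Escalated) = 0.3·0 + 0.25·h(Escalated) + 0.3·h(Tier 2) + 0.15·1
h(Tier 2) = 0.1·0 + 0.35·h(Escalated) + 0.4·h(Tier 2) + 0.15·1
Solving: h(Escalated) = 0.3913, h(Tier 2) = 0.4783.
Starting from Escalated, the probability is 0.3913.

0.3913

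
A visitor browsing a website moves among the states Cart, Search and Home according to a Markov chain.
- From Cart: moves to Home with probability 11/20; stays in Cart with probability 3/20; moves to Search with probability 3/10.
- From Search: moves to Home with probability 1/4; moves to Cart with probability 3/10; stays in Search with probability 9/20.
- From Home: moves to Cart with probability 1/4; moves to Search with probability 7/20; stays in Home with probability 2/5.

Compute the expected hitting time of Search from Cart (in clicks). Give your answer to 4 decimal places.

3.0872

Let t(s) be the expected number of clicks to first reach Search from state s, with t(Search) = 0. Conditioning on the first click:
t(Cart) = 1 + 0.15·t(Cart) + 0.55·t(Home)
t(Home) = 1 + 0.25·t(Cart) + 0.4·t(Home)
Solving: t(Cart) = 3.0872, t(Home) = 2.9530.
Expected clicks from Cart to Search: 3.0872.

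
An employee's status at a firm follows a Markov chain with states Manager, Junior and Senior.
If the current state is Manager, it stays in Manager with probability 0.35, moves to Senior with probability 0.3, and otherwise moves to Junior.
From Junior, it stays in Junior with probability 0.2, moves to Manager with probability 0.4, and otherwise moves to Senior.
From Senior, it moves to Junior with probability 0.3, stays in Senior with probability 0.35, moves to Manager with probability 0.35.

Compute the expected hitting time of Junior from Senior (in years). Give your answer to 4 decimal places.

Let t(s) be the expected number of years to first reach Junior from state s, with t(Junior) = 0. Conditioning on the first year:
t(Manager) = 1 + 0.35·t(Manager) + 0.3·t(Senior)
t(Senior) = 1 + 0.35·t(Manager) + 0.35·t(Senior)
Solving: t(Manager) = 2.9921, t(Senior) = 3.1496.
Expected years from Senior to Junior: 3.1496.

3.1496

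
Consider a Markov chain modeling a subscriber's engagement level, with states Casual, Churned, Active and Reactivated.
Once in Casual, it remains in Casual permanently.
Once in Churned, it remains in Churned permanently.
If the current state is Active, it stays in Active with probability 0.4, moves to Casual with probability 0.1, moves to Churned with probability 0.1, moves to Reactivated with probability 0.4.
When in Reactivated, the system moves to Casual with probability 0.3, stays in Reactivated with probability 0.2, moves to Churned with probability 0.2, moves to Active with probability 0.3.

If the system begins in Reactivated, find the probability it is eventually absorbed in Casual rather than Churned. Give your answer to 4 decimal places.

Let h(s) be the probability of absorption at Casual starting from transient state s. Then h(Casual) = 1 and h(Churned) = 0. By first-step analysis:
h(Active) = 0.1·1 + 0.1·0 + 0.4·h(Active) + 0.4·h(Reactivated)
h(Reactivated) = 0.3·1 + 0.2·0 + 0.3·h(Active) + 0.2·h(Reactivated)
Solving: h(Active) = 0.5556, h(Reactivated) = 0.5833.
Starting from Reactivated, the probability is 0.5833.

0.5833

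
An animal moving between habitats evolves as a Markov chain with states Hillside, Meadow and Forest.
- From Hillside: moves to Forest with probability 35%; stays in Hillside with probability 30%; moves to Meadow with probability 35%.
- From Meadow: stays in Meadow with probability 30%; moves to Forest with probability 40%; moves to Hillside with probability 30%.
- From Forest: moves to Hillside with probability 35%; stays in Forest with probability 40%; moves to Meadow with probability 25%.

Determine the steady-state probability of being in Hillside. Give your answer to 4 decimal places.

Let the stationary distribution be π with π = πP and π_1 + π_2 + π_3 = 1.
π_1 = 0.3·π_1 + 0.3·π_2 + 0.35·π_3
π_2 = 0.35·π_1 + 0.3·π_2 + 0.25·π_3
Solving with the normalization constraint gives π = (0.3192, 0.2968, 0.3840).
So the stationary probability of Hillside is 0.3192.

0.3192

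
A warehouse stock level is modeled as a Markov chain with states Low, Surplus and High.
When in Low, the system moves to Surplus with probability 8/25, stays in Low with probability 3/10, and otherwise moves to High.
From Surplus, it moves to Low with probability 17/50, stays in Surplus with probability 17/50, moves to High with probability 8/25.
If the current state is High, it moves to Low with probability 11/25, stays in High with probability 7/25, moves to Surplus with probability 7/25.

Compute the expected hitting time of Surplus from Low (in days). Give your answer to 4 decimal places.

3.2660

Let t(s) be the expected number of days to first reach Surplus from state s, with t(Surplus) = 0. Conditioning on the first day:
t(Low) = 1 + 0.3·t(Low) + 0.38·t(High)
t(High) = 1 + 0.44·t(Low) + 0.28·t(High)
Solving: t(Low) = 3.2660, t(High) = 3.3848.
Expected days from Low to Surplus: 3.2660.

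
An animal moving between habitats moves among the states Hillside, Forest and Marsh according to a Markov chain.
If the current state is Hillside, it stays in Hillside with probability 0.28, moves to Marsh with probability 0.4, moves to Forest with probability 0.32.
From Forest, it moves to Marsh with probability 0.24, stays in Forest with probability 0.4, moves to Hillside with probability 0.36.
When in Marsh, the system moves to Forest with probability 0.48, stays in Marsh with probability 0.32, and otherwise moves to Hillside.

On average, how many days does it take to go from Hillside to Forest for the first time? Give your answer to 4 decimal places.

2.6367

Let t(s) be the expected number of days to first reach Forest from state s, with t(Forest) = 0. Conditioning on the first day:
t(Hillside) = 1 + 0.28·t(Hillside) + 0.4·t(Marsh)
t(Marsh) = 1 + 0.2·t(Hillside) + 0.32·t(Marsh)
Solving: t(Hillside) = 2.6367, t(Marsh) = 2.2461.
Expected days from Hillside to Forest: 2.6367.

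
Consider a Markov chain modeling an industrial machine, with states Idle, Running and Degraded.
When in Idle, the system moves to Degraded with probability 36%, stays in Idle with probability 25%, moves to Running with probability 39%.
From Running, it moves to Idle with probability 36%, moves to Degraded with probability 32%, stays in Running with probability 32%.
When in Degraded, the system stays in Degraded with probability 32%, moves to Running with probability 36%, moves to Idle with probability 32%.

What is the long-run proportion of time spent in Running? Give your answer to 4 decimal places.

Let the stationary distribution be π with π = πP and π_1 + π_2 + π_3 = 1.
π_1 = 0.25·π_1 + 0.36·π_2 + 0.32·π_3
π_2 = 0.39·π_1 + 0.32·π_2 + 0.36·π_3
Solving with the normalization constraint gives π = (0.3123, 0.3552, 0.3325).
So the stationary probability of Running is 0.3552.

0.3552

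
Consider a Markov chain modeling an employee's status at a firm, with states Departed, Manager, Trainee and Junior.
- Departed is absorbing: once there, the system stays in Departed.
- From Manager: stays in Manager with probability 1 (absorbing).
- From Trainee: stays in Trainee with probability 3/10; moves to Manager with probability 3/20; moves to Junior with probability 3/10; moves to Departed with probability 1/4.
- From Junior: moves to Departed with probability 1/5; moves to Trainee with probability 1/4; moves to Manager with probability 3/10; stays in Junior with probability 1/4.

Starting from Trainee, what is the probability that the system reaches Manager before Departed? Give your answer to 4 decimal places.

0.4500

Let h(s) be the probability of absorption at Manager starting from transient state s. Then h(Manager) = 1 and h(Departed) = 0. By first-step analysis:
h(Trainee) = 0.25·0 + 0.15·1 + 0.3·h(Trainee) + 0.3·h(Junior)
h(Junior) = 0.2·0 + 0.3·1 + 0.25·h(Trainee) + 0.25·h(Junior)
Solving: h(Trainee) = 0.4500, h(Junior) = 0.5500.
Starting from Trainee, the probability is 0.4500.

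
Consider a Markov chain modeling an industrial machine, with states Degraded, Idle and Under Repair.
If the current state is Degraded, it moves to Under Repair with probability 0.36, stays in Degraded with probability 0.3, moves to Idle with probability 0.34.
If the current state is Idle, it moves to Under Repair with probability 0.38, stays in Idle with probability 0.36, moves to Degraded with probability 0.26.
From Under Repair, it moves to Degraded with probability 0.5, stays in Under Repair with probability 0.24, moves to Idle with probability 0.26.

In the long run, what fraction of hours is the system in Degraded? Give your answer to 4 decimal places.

0.3526

Let the stationary distribution be π with π = πP and π_1 + π_2 + π_3 = 1.
π_1 = 0.3·π_1 + 0.26·π_2 + 0.5·π_3
π_2 = 0.34·π_1 + 0.36·π_2 + 0.26·π_3
Solving with the normalization constraint gives π = (0.3526, 0.3202, 0.3271).
So the stationary probability of Degraded is 0.3526.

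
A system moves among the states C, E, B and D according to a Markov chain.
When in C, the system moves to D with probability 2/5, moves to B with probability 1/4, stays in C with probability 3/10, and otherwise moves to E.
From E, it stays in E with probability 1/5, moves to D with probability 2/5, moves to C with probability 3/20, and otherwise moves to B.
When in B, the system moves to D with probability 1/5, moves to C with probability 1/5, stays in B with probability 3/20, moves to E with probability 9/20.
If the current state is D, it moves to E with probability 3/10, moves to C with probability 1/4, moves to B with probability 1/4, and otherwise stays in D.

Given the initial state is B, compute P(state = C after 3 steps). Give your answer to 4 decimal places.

0.2259

Propagate the distribution vector 3 steps from B.
After 0 steps: (0.0000, 0.0000, 1.0000, 0.0000)
After 1 step: (0.2000, 0.4500, 0.1500, 0.2000)
After 2 steps: (0.2075, 0.2275, 0.2350, 0.3300)
After 3 steps: (0.2259, 0.2606, 0.2265, 0.2870)
P(in C after 3 steps) = 0.2259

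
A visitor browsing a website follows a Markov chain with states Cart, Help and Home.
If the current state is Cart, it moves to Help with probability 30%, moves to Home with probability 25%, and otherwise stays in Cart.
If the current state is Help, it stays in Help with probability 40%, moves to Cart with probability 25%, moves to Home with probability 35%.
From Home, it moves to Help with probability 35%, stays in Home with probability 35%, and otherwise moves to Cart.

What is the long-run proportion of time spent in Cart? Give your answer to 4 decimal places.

Let the stationary distribution be π with π = πP and π_1 + π_2 + π_3 = 1.
π_1 = 0.45·π_1 + 0.25·π_2 + 0.3·π_3
π_2 = 0.3·π_1 + 0.4·π_2 + 0.35·π_3
Solving with the normalization constraint gives π = (0.3323, 0.3509, 0.3168).
So the stationary probability of Cart is 0.3323.

0.3323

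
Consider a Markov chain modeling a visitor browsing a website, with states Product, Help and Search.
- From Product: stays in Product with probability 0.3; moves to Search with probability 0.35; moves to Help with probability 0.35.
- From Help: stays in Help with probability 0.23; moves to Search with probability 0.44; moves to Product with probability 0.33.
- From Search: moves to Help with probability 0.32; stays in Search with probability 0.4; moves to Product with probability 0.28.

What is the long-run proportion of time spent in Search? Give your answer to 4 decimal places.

Let the stationary distribution be π with π = πP and π_1 + π_2 + π_3 = 1.
π_1 = 0.3·π_1 + 0.33·π_2 + 0.28·π_3
π_2 = 0.35·π_1 + 0.23·π_2 + 0.32·π_3
Solving with the normalization constraint gives π = (0.3011, 0.3019, 0.3970).
So the stationary probability of Search is 0.3970.

0.3970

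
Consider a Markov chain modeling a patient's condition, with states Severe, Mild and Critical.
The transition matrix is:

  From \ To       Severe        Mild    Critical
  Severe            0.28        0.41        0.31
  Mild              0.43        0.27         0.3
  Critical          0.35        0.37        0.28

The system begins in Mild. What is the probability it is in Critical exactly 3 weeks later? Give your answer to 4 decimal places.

Propagate the distribution vector 3 weeks from Mild.
After 0 weeks: (0.0000, 1.0000, 0.0000)
After 1 week: (0.4300, 0.2700, 0.3000)
After 2 weeks: (0.3415, 0.3602, 0.2983)
After 3 weeks: (0.3549, 0.3476, 0.2974)
P(in Critical after 3 weeks) = 0.2974

0.2974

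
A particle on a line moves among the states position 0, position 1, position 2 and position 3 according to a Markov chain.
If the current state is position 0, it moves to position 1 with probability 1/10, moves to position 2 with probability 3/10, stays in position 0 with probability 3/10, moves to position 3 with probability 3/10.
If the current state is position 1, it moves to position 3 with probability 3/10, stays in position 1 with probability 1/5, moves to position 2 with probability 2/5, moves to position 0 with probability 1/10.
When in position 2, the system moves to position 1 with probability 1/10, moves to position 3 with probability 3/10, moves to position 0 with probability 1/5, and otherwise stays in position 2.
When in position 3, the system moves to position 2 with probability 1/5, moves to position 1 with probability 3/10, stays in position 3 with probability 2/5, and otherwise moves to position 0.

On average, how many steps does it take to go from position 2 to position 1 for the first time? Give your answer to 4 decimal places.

Let t(s) be the expected number of steps to first reach position 1 from state s, with t(position 1) = 0. Conditioning on the first step:
t(position 0) = 1 + 0.3·t(position 0) + 0.3·t(position 2) + 0.3·t(position 3)
t(position 2) = 1 + 0.2·t(position 0) + 0.4·t(position 2) + 0.3·t(position 3)
t(position 3) = 1 + 0.1·t(position 0) + 0.2·t(position 2) + 0.4·t(position 3)
Solving: t(position 0) = 6.0000, t(position 2) = 6.0000, t(position 3) = 4.6667.
Expected steps from position 2 to position 1: 6.0000.

6.0000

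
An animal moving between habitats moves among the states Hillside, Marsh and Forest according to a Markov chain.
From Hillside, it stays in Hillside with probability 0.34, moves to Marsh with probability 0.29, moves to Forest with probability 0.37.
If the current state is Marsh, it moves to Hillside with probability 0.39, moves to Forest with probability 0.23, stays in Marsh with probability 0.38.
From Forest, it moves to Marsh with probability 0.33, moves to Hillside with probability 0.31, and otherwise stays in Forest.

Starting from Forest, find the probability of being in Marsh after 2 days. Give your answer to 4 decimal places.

0.3341

Sum over the intermediate state after 1 day:
P = P(Forest→Hillside)·P(Hillside→Marsh) + P(Forest→Marsh)·P(Marsh→Marsh) + P(Forest→Forest)·P(Forest→Marsh)
  = 0.31×0.29 + 0.33×0.38 + 0.36×0.33
  = 0.0899 + 0.1254 + 0.1188 = 0.3341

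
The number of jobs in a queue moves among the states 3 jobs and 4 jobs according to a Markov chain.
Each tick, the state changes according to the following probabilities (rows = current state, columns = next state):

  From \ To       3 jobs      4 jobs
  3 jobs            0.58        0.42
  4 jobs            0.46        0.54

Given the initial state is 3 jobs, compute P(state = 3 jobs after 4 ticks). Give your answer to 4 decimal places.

0.5228

Propagate the distribution vector 4 ticks from 3 jobs.
After 0 ticks: (1.0000, 0.0000)
After 1 tick: (0.5800, 0.4200)
After 2 ticks: (0.5296, 0.4704)
After 3 ticks: (0.5236, 0.4764)
After 4 ticks: (0.5228, 0.4772)
P(in 3 jobs after 4 ticks) = 0.5228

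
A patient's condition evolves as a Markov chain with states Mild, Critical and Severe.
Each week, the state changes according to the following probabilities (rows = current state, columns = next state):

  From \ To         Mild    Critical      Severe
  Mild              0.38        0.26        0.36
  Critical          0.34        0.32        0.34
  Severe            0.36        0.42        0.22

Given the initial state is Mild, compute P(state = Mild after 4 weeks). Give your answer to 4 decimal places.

Propagate the distribution vector 4 weeks from Mild.
After 0 weeks: (1.0000, 0.0000, 0.0000)
After 1 week: (0.3800, 0.2600, 0.3600)
After 2 weeks: (0.3624, 0.3332, 0.3044)
After 3 weeks: (0.3606, 0.3287, 0.3107)
After 4 weeks: (0.3606, 0.3294, 0.3099)
P(in Mild after 4 weeks) = 0.3606

0.3606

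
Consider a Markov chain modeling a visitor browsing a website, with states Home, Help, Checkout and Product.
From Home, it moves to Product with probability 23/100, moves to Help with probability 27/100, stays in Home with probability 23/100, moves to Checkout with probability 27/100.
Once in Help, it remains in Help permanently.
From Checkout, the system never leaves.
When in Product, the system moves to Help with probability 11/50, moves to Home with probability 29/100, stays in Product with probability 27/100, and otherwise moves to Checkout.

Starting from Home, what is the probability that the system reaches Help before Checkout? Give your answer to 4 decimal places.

Let h(s) be the probability of absorption at Help starting from transient state s. Then h(Help) = 1 and h(Checkout) = 0. By first-step analysis:
h(Home) = 0.23·h(Home) + 0.27·1 + 0.27·0 + 0.23·h(Product)
h(Product) = 0.29·h(Home) + 0.22·1 + 0.22·0 + 0.27·h(Product)
Solving: h(Home) = 0.5000, h(Product) = 0.5000.
Starting from Home, the probability is 0.5000.

0.5000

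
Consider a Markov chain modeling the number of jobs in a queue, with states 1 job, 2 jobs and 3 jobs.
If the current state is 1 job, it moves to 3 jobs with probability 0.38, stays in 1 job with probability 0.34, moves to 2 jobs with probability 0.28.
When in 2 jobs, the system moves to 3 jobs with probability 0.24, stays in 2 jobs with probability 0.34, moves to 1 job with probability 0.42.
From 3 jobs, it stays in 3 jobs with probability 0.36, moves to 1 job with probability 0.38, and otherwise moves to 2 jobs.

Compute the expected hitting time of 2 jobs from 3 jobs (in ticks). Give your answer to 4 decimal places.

Let t(s) be the expected number of ticks to first reach 2 jobs from state s, with t(2 jobs) = 0. Conditioning on the first tick:
t(1 job) = 1 + 0.34·t(1 job) + 0.38·t(3 jobs)
t(3 jobs) = 1 + 0.38·t(1 job) + 0.36·t(3 jobs)
Solving: t(1 job) = 3.6691, t(3 jobs) = 3.7410.
Expected ticks from 3 jobs to 2 jobs: 3.7410.

3.7410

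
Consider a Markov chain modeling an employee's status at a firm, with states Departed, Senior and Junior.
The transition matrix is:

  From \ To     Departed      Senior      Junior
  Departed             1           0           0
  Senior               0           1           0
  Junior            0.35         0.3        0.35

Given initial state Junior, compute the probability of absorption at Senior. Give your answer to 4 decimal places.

0.4615

Let h(s) be the probability of absorption at Senior starting from transient state s. Then h(Senior) = 1 and h(Departed) = 0. By first-step analysis:
h(Junior) = 0.35·0 + 0.3·1 + 0.35·h(Junior)
Solving: h(Junior) = 0.4615.
Starting from Junior, the probability is 0.4615.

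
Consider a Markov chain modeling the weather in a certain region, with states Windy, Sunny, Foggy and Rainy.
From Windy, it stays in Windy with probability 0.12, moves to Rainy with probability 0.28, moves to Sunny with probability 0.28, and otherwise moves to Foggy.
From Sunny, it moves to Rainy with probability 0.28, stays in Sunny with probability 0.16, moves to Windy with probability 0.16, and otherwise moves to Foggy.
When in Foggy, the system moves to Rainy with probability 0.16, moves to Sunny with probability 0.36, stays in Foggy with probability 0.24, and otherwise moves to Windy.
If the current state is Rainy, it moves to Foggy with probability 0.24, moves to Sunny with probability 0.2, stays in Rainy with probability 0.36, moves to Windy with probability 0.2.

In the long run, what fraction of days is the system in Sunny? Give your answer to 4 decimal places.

0.2521

Let the stationary distribution be π with π = πP and π_1 + π_2 + π_3 + π_4 = 1.
π_1 = 0.12·π_1 + 0.16·π_2 + 0.24·π_3 + 0.2·π_4
π_2 = 0.28·π_1 + 0.16·π_2 + 0.36·π_3 + 0.2·π_4
π_3 = 0.32·π_1 + 0.4·π_2 + 0.24·π_3 + 0.24·π_4
Solving with the normalization constraint gives π = (0.1868, 0.2521, 0.2953, 0.2658).
So the stationary probability of Sunny is 0.2521.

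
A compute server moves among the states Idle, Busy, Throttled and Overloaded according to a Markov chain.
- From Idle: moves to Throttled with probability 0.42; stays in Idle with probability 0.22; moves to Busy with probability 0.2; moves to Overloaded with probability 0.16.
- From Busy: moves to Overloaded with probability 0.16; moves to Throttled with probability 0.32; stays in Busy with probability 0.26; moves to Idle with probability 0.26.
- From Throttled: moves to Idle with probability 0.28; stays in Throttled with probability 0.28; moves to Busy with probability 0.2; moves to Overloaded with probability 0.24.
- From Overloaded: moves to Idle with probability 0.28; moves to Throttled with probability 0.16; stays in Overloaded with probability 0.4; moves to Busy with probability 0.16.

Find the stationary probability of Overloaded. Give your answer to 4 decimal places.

0.2416

Let the stationary distribution be π with π = πP and π_1 + π_2 + π_3 + π_4 = 1.
π_1 = 0.22·π_1 + 0.26·π_2 + 0.28·π_3 + 0.28·π_4
π_2 = 0.2·π_1 + 0.26·π_2 + 0.2·π_3 + 0.16·π_4
π_3 = 0.42·π_1 + 0.32·π_2 + 0.28·π_3 + 0.16·π_4
Solving with the normalization constraint gives π = (0.2603, 0.2025, 0.2955, 0.2416).
So the stationary probability of Overloaded is 0.2416.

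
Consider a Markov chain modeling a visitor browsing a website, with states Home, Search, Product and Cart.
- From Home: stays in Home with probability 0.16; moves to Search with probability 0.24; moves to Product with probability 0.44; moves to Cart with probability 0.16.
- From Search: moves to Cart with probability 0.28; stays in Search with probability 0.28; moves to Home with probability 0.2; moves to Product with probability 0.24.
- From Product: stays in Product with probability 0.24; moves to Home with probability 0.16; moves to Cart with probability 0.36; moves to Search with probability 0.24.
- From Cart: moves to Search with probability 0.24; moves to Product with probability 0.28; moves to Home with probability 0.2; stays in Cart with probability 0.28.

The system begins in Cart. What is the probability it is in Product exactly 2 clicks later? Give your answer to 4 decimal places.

0.2912

Propagate the distribution vector 2 clicks from Cart.
After 0 clicks: (0.0000, 0.0000, 0.0000, 1.0000)
After 1 click: (0.2000, 0.2400, 0.2800, 0.2800)
After 2 clicks: (0.1808, 0.2496, 0.2912, 0.2784)
P(in Product after 2 clicks) = 0.2912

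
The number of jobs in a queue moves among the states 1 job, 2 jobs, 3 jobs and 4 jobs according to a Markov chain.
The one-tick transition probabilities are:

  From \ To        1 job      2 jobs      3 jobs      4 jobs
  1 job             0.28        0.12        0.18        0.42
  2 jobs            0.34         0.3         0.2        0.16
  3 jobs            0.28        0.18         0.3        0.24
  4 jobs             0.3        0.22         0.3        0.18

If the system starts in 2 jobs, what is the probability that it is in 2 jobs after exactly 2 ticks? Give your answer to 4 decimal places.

Propagate the distribution vector 2 ticks from 2 jobs.
After 0 ticks: (0.0000, 1.0000, 0.0000, 0.0000)
After 1 tick: (0.3400, 0.3000, 0.2000, 0.1600)
After 2 ticks: (0.3012, 0.2020, 0.2292, 0.2676)
P(in 2 jobs after 2 ticks) = 0.2020

0.2020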